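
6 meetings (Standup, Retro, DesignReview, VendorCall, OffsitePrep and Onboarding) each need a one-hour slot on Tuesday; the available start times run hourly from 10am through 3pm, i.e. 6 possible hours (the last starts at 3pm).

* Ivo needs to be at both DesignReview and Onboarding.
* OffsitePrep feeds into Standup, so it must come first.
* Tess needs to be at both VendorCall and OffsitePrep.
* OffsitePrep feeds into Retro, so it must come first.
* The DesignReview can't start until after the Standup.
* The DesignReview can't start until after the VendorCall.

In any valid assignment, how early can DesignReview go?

Precedence pushes DesignReview to at least 12pm.
DesignReview at 12pm is achievable: OffsitePrep=10am; VendorCall=11am; Onboarding=10am; Retro=11am; DesignReview=12pm; Standup=11am.

12pm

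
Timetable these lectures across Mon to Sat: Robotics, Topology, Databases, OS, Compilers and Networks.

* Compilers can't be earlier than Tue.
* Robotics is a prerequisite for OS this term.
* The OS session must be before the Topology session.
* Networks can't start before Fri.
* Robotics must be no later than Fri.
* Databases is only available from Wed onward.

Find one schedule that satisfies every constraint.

Robotics -> Mon, Compilers -> Tue, Networks -> Fri, OS -> Tue, Topology -> Wed, Databases -> Wed

Checking: Robotics(Mon) before OS(Tue); OS(Tue) before Topology(Wed); Robotics=Mon in [Mon,Fri]; Compilers=Tue in [Tue,Sat]; Databases=Wed in [Wed,Sat]; Networks=Fri in [Fri,Sat].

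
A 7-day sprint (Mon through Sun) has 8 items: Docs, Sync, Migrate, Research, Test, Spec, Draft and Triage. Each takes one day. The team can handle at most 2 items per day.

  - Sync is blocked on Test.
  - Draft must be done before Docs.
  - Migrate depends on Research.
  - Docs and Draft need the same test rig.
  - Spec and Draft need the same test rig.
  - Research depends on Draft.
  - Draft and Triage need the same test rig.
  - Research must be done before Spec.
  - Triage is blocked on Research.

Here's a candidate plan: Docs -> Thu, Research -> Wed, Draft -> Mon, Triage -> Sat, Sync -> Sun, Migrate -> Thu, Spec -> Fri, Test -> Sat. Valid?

Valid

Research must be done before Spec — holds.
Draft must be done before Docs — holds.
The team can handle at most 2 items per day — holds.
Sync is blocked on Test — holds.
Spec and Draft need the same test rig — holds.
Research depends on Draft — holds.
Migrate depends on Research — holds.
Docs and Draft need the same test rig — holds.
Draft and Triage need the same test rig — holds.
Triage is blocked on Research — holds.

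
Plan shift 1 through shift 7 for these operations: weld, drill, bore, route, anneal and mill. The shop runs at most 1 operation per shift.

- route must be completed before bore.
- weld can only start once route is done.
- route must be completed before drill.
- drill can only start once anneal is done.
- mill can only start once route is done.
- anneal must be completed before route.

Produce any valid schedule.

weld in shift 4; anneal in shift 1; drill in shift 3; bore in shift 5; mill in shift 6; route in shift 2

Checking: anneal(shift 1) before route(shift 2); route(shift 2) before bore(shift 5); route(shift 2) before mill(shift 6); route(shift 2) before weld(shift 4); route(shift 2) before drill(shift 3); anneal(shift 1) before drill(shift 3); max 1 per shift (cap 1).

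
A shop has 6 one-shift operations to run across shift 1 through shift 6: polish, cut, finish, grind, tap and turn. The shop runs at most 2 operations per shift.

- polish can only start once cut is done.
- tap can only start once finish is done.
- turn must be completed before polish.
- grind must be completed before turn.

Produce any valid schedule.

grind -> shift 1; tap -> shift 3; turn -> shift 2; polish -> shift 3; cut -> shift 1; finish -> shift 2

Checking: cut(shift 1) before polish(shift 3); turn(shift 2) before polish(shift 3); grind(shift 1) before turn(shift 2); finish(shift 2) before tap(shift 3); max 2 per shift (cap 2).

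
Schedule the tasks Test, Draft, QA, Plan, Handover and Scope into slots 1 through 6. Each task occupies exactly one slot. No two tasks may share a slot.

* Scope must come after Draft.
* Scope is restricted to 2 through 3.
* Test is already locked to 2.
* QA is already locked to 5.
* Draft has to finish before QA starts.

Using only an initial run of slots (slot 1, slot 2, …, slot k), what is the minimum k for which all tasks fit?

The precedence chain requires at least 2 distinct slots.
With at most 1 per slot and 6 tasks, at least 6 slots are needed.
QA can't be placed before 5, so the schedule must run through at least slot 5.
6 works (last occupied slot: 6): for example Scope=3; Handover=6; Draft=1; Plan=4; QA=5; Test=2.

6 slots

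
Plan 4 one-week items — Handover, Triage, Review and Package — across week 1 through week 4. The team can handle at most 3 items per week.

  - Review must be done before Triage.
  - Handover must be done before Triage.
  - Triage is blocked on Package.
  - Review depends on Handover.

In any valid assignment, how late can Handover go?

Downstream work caps Handover at week 2.
Handover at week 2 is achievable: Triage in week 4; Handover in week 2; Review in week 3; Package in week 1.

week 2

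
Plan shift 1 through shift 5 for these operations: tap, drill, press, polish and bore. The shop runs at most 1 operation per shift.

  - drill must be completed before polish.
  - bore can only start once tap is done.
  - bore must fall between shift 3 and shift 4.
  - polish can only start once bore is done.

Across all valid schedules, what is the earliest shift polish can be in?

shift 4

Precedence pushes polish to at least shift 4.
polish at shift 4 is achievable: drill=shift 2, tap=shift 1, press=shift 5, bore=shift 3, polish=shift 4.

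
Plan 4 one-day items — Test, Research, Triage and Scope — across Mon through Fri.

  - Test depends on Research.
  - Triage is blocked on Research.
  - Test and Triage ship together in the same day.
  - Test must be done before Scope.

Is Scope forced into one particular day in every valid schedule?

Scope can be Wed (e.g. Scope in Wed, Research in Mon, Test in Tue, Triage in Tue) or Thu (e.g. Triage=Tue, Test=Tue, Scope=Thu, Research=Mon).

No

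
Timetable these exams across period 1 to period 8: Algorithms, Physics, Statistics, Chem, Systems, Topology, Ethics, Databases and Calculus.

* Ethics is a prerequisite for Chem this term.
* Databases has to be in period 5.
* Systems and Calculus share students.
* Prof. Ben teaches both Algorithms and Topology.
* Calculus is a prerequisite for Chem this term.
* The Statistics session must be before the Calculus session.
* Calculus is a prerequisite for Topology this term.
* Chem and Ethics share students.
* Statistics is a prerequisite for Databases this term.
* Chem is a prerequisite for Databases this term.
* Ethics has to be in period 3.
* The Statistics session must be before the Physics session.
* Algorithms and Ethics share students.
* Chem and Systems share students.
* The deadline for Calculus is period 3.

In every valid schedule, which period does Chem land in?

Ethics is fixed at period 3 and must come before Chem, so Chem is at least period 4.
Databases is fixed at period 5 and must come after Chem, so Chem is at most period 4.
So Chem must be period 4.

period 4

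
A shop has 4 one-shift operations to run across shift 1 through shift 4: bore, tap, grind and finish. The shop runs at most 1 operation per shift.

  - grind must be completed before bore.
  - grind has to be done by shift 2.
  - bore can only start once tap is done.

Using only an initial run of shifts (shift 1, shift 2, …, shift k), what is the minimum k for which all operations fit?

The precedence chain requires at least 2 distinct shifts.
With at most 1 per shift and 4 operations, at least 4 shifts are needed.
4 works (last occupied shift: shift 4): for example finish=shift 4; bore=shift 3; tap=shift 2; grind=shift 1.

4 shifts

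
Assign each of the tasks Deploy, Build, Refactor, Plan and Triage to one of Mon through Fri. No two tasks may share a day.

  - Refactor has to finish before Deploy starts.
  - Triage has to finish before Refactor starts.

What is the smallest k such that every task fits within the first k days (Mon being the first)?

5

The precedence chain requires at least 3 distinct days.
With at most 1 per day and 5 tasks, at least 5 days are needed.
5 works (last occupied day: Fri): for example Refactor in Tue, Build in Thu, Deploy in Wed, Plan in Fri, Triage in Mon.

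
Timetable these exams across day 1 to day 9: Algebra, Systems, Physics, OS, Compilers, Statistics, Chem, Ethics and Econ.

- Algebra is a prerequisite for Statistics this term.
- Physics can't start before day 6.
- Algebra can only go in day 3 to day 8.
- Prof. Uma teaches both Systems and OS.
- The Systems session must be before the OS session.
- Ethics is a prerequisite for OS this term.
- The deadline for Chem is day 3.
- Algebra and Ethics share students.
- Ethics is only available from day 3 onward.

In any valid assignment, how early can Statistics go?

day 4

Precedence pushes Statistics to at least day 4.
Statistics at day 4 is achievable: Systems=day 1; Statistics=day 4; Compilers=day 1; Ethics=day 4; Econ=day 1; Chem=day 1; Algebra=day 3; Physics=day 6; OS=day 5.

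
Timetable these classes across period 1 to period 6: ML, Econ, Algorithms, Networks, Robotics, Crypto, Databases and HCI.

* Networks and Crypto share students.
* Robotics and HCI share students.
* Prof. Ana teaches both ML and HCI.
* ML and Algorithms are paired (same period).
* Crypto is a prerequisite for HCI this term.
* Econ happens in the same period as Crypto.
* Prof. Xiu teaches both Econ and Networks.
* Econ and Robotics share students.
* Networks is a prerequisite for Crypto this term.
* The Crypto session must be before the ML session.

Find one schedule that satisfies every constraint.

HCI in period 4; Databases in period 1; Econ in period 2; Networks in period 1; ML in period 3; Algorithms in period 3; Crypto in period 2; Robotics in period 1

Checking: Crypto(period 2) before ML(period 3); Networks(period 1) before Crypto(period 2); Crypto(period 2) before HCI(period 4); Econ(period 2) != Networks(period 1); Networks(period 1) != Crypto(period 2); ML(period 3) != HCI(period 4); Econ(period 2) != Robotics(period 1); Robotics(period 1) != HCI(period 4); Econ = Crypto = period 2; ML = Algorithms = period 3.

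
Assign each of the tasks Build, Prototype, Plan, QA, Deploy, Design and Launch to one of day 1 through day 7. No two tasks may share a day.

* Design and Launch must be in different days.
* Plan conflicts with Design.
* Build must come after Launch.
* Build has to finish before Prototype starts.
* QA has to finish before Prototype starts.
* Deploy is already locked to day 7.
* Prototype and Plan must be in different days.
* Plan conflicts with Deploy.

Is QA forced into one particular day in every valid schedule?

No

QA can be day 1 (e.g. Plan -> day 5, Deploy -> day 7, Build -> day 3, QA -> day 1, Design -> day 6, Prototype -> day 4, Launch -> day 2) or day 2 (e.g. Design -> day 6, Launch -> day 1, Build -> day 3, Plan -> day 5, QA -> day 2, Deploy -> day 7, Prototype -> day 4).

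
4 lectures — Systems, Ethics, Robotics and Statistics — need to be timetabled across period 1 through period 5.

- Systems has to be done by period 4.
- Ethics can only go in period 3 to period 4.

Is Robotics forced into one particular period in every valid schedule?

Robotics can be period 1 (e.g. Systems=period 1; Statistics=period 1; Robotics=period 1; Ethics=period 3) or period 2 (e.g. Systems -> period 1, Ethics -> period 3, Statistics -> period 1, Robotics -> period 2).

No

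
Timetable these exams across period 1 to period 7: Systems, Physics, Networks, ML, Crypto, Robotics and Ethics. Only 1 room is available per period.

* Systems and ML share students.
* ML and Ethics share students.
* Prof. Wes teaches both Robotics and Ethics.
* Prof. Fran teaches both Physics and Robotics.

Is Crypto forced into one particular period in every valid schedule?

Crypto can be period 1 (e.g. ML=period 5; Ethics=period 7; Crypto=period 1; Networks=period 4; Physics=period 3; Systems=period 2; Robotics=period 6) or period 2 (e.g. Physics -> period 3; Robotics -> period 6; Ethics -> period 7; ML -> period 5; Crypto -> period 2; Systems -> period 1; Networks -> period 4).

No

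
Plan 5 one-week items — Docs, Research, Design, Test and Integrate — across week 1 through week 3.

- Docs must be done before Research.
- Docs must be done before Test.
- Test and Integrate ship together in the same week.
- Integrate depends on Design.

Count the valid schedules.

8

Splitting on Docs: it can be week 1 (6), week 2 (2). Listing each branch's schedules as (Research, Design, Test, Integrate) by week number:
Docs=week 1: (2,1,2,2) (2,1,3,3) (2,2,3,3) (3,1,2,2) (3,1,3,3) (3,2,3,3) — 6.
Docs=week 2: (3,1,3,3) (3,2,3,3) — 2.
Summing: 6 + 2 = 8.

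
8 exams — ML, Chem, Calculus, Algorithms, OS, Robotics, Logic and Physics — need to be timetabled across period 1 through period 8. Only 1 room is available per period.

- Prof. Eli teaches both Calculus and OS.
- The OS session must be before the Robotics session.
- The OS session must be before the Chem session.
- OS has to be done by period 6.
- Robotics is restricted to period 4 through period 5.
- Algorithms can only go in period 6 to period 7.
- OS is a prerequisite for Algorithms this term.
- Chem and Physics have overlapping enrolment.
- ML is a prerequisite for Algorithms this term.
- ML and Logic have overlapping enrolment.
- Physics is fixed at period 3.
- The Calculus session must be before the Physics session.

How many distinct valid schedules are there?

Splitting on ML: it can be period 1 (4), period 2 (4), period 4 (8), period 5 (8), period 6 (10). Listing each branch's schedules as (Chem, Calculus, Algorithms, OS, Robotics, Logic, Physics) by period number:
ML=period 1: (6,2,7,4,5,8,3) (7,2,6,4,5,8,3) (8,2,6,4,5,7,3) (8,2,7,4,5,6,3) — 4.
ML=period 2: (6,1,7,4,5,8,3) (7,1,6,4,5,8,3) (8,1,6,4,5,7,3) (8,1,7,4,5,6,3) — 4.
ML=period 4: (6,1,7,2,5,8,3) (6,2,7,1,5,8,3) (7,1,6,2,5,8,3) (7,2,6,1,5,8,3) (8,1,6,2,5,7,3) (8,1,7,2,5,6,3) (8,2,6,1,5,7,3) (8,2,7,1,5,6,3) — 8.
ML=period 5: (6,1,7,2,4,8,3) (6,2,7,1,4,8,3) (7,1,6,2,4,8,3) (7,2,6,1,4,8,3) (8,1,6,2,4,7,3) (8,1,7,2,4,6,3) (8,2,6,1,4,7,3) (8,2,7,1,4,6,3) — 8.
ML=period 6: (4,1,7,2,5,8,3) (4,2,7,1,5,8,3) (5,1,7,2,4,8,3) (5,2,7,1,4,8,3) (8,1,7,2,4,5,3) (8,1,7,2,5,4,3) (8,1,7,4,5,2,3) (8,2,7,1,4,5,3) (8,2,7,1,5,4,3) (8,2,7,4,5,1,3) — 10.
Summing: 4 + 4 + 8 + 8 + 10 = 34.

34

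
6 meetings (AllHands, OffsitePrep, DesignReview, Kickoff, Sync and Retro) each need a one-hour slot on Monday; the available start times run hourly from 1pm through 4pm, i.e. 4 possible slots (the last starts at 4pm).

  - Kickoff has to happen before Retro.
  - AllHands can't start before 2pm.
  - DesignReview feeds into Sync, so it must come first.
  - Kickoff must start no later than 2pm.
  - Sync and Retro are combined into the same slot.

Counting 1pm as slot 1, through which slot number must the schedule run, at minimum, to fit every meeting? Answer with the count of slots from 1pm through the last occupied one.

The precedence chain requires at least 2 distinct slots.
2 works (last occupied slot: 2pm): for example Retro=2pm; DesignReview=1pm; OffsitePrep=1pm; AllHands=2pm; Sync=2pm; Kickoff=1pm.

2 slots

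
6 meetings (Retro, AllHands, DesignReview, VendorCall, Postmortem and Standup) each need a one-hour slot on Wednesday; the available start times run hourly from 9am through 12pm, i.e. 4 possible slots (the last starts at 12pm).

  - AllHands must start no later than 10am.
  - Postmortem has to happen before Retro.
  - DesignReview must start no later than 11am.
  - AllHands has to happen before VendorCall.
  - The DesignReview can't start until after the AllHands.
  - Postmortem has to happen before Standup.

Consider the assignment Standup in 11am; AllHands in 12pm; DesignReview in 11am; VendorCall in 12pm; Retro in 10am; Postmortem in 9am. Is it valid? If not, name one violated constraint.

No. AllHands must start no later than 10am is not satisfied.

AllHands has to happen before VendorCall — violated.
AllHands must start no later than 10am — violated.
Postmortem has to happen before Retro — holds.
Postmortem has to happen before Standup — holds.
DesignReview must start no later than 11am — holds.
The DesignReview can't start until after the AllHands — violated.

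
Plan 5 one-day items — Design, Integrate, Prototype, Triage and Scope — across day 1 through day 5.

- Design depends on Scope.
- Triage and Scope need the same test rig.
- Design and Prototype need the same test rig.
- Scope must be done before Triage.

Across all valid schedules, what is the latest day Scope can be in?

Downstream work caps Scope at day 4.
Scope at day 4 is achievable: Prototype=day 1, Integrate=day 1, Triage=day 5, Scope=day 4, Design=day 5.

day 4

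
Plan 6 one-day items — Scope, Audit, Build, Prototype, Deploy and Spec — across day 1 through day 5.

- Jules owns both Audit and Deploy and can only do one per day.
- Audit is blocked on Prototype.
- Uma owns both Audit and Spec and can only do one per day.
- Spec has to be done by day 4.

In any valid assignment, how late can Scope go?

Scope at day 5 is achievable: Deploy in day 1; Audit in day 2; Prototype in day 1; Scope in day 5; Build in day 1; Spec in day 1.

day 5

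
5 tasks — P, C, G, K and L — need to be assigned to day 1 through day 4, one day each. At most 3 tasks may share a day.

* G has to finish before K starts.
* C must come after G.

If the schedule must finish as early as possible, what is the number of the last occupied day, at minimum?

The precedence chain requires at least 2 distinct days.
With at most 3 per day and 5 tasks, at least 2 days are needed.
2 works (last occupied day: day 2): for example L=day 1; P=day 1; G=day 1; K=day 2; C=day 2.

day 2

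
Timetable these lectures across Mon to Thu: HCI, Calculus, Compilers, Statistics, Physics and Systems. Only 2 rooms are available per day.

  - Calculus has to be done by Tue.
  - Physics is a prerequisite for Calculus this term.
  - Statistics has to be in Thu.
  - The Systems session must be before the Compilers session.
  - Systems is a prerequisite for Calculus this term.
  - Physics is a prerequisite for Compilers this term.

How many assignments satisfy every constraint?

7

Splitting on HCI: it can be Tue (2), Wed (3), Thu (2). Listing each branch's schedules as (Calculus, Compilers, Statistics, Physics, Systems):
HCI=Tue: (Tue,Wed,Thu,Mon,Mon) (Tue,Thu,Thu,Mon,Mon) — 2.
HCI=Wed: (Tue,Tue,Thu,Mon,Mon) (Tue,Wed,Thu,Mon,Mon) (Tue,Thu,Thu,Mon,Mon) — 3.
HCI=Thu: (Tue,Tue,Thu,Mon,Mon) (Tue,Wed,Thu,Mon,Mon) — 2.
Summing: 2 + 3 + 2 = 7.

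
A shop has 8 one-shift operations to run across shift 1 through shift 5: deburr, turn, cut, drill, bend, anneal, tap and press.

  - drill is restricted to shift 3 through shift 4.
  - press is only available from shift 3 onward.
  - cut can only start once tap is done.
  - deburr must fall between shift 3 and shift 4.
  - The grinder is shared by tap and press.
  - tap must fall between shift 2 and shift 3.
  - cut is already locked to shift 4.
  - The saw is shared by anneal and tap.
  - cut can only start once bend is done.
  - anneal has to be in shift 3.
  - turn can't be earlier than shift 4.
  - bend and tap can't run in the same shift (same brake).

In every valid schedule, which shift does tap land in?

tap's window is shift 2–shift 3.
anneal is fixed at shift 3, and tap can't share a shift with anneal.
So tap must be shift 2.

shift 2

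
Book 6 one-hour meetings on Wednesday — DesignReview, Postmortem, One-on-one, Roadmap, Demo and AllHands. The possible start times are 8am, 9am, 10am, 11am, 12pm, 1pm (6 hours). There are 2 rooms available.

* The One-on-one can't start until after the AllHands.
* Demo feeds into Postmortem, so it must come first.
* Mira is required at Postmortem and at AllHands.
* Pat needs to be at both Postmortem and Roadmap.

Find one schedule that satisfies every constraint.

One-on-one in 9am; Demo in 8am; AllHands in 8am; Roadmap in 10am; DesignReview in 10am; Postmortem in 9am

Checking: Demo(8am) before Postmortem(9am); AllHands(8am) before One-on-one(9am); Postmortem(9am) != AllHands(8am); Postmortem(9am) != Roadmap(10am); max 2 per hour (cap 2).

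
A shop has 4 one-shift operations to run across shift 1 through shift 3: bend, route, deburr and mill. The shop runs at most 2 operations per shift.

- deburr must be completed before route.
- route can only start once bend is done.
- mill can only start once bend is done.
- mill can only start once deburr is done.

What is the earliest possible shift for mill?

shift 2

Precedence pushes mill to at least shift 2.
mill at shift 2 is achievable: route -> shift 2, deburr -> shift 1, mill -> shift 2, bend -> shift 1.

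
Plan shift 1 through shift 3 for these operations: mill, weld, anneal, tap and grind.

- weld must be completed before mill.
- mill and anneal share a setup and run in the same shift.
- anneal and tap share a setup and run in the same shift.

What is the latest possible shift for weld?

shift 2

Downstream work caps weld at shift 2.
weld at shift 2 is achievable: weld in shift 2; tap in shift 3; grind in shift 1; mill in shift 3; anneal in shift 3.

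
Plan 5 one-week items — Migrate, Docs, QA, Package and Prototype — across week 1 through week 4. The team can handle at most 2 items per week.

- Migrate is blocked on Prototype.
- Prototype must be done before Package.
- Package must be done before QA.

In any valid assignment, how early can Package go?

week 2

Precedence pushes Package to at least week 2; downstream work caps Package at week 3.
Package at week 2 is achievable: Prototype in week 1; QA in week 3; Docs in week 1; Migrate in week 2; Package in week 2.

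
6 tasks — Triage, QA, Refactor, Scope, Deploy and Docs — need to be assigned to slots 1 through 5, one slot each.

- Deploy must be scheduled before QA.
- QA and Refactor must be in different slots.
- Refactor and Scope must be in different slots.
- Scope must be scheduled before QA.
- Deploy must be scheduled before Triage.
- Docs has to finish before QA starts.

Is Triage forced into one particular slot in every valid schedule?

No

Triage can be 2 (e.g. Deploy -> 1; Triage -> 2; Scope -> 1; QA -> 2; Refactor -> 3; Docs -> 1) or 3 (e.g. QA=2; Triage=3; Docs=1; Refactor=3; Deploy=1; Scope=1).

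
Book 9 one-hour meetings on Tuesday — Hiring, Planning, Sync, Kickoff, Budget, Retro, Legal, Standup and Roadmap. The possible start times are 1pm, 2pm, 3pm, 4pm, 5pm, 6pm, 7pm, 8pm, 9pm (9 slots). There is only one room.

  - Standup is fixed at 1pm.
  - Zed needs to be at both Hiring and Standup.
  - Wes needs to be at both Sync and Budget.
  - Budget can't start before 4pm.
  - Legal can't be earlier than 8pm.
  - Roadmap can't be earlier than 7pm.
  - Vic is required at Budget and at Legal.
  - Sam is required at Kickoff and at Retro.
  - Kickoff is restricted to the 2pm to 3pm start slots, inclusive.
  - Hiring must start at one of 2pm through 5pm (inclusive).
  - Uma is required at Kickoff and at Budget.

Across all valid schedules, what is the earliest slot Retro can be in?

Retro at 2pm is achievable: Kickoff in 3pm, Legal in 8pm, Retro in 2pm, Budget in 5pm, Planning in 6pm, Standup in 1pm, Sync in 9pm, Roadmap in 7pm, Hiring in 4pm.
Nothing earlier works — the conflict and capacity constraints rule out every slot before 2pm.

2pm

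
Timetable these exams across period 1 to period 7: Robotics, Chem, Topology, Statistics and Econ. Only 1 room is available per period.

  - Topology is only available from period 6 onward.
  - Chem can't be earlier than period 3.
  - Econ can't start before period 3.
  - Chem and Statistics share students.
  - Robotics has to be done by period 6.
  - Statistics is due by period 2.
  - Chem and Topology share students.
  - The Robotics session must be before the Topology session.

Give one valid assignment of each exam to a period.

Robotics=period 2; Topology=period 6; Statistics=period 1; Chem=period 3; Econ=period 4

Checking: Robotics(period 2) before Topology(period 6); Chem(period 3) != Statistics(period 1); Chem(period 3) != Topology(period 6); Topology=period 6 in [period 6,period 7]; Robotics=period 2 in [period 1,period 6]; Chem=period 3 in [period 3,period 7]; Econ=period 4 in [period 3,period 7]; Statistics=period 1 in [period 1,period 2]; max 1 per period (cap 1).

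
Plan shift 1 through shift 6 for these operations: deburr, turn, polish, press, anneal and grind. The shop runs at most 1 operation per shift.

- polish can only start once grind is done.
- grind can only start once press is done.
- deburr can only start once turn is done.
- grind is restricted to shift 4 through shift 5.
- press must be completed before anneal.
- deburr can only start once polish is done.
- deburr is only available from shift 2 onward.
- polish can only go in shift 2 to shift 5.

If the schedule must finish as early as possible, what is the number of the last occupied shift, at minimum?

shift 6

The precedence chain requires at least 4 distinct shifts.
With at most 1 per shift and 6 operations, at least 6 shifts are needed.
Propagating the time windows through the other constraints, deburr can't land before shift 6, so the schedule must run through at least shift 6.
6 works (last occupied shift: shift 6): for example polish=shift 5, grind=shift 4, turn=shift 2, deburr=shift 6, anneal=shift 3, press=shift 1.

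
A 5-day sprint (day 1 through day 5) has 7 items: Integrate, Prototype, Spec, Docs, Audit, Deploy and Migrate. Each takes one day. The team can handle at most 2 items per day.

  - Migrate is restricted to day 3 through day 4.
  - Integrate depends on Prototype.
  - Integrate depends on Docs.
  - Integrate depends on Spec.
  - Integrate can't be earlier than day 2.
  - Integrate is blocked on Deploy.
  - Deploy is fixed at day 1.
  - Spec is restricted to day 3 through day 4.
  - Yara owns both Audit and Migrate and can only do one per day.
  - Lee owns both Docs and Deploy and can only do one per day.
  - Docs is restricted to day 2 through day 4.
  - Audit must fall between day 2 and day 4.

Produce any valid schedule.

Spec=day 3, Deploy=day 1, Prototype=day 1, Migrate=day 3, Docs=day 2, Audit=day 2, Integrate=day 4

Checking: Spec(day 3) before Integrate(day 4); Deploy(day 1) before Integrate(day 4); Prototype(day 1) before Integrate(day 4); Docs(day 2) before Integrate(day 4); Docs(day 2) != Deploy(day 1); Audit(day 2) != Migrate(day 3); Docs=day 2 in [day 2,day 4]; Audit=day 2 in [day 2,day 4]; Integrate=day 4 in [day 2,day 5]; Spec=day 3 in [day 3,day 4]; Deploy=day 1 in [day 1,day 1]; Migrate=day 3 in [day 3,day 4]; max 2 per day (cap 2).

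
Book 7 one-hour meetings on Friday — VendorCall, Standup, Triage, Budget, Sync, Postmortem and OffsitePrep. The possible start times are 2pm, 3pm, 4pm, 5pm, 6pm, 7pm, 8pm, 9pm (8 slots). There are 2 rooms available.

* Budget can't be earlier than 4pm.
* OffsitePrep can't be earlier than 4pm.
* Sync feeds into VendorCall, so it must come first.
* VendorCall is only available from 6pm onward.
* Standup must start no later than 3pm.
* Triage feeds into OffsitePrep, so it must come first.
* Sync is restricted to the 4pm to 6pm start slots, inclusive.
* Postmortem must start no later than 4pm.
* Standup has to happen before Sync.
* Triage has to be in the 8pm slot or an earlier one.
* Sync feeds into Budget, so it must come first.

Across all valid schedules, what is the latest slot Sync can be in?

6pm

Sync is available from 4pm; Sync's own window allows nothing later than 6pm.
Sync at 6pm is achievable: Sync -> 6pm; Triage -> 3pm; Budget -> 7pm; Postmortem -> 2pm; OffsitePrep -> 4pm; VendorCall -> 7pm; Standup -> 2pm.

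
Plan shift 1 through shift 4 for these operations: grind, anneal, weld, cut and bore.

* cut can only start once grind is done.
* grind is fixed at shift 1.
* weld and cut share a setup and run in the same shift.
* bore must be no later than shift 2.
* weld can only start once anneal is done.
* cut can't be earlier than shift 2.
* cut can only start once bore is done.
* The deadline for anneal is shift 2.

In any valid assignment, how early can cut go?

shift 2

Cut is available from shift 2.
cut at shift 2 is achievable: weld in shift 2; anneal in shift 1; cut in shift 2; grind in shift 1; bore in shift 1.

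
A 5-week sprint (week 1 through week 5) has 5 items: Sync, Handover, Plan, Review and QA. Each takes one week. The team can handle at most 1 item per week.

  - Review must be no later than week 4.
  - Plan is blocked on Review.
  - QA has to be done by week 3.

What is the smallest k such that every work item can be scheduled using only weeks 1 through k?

The precedence chain requires at least 2 distinct weeks.
With at most 1 per week and 5 work items, at least 5 weeks are needed.
5 works (last occupied week: week 5): for example QA in week 1; Sync in week 4; Handover in week 5; Review in week 2; Plan in week 3.

5 weeks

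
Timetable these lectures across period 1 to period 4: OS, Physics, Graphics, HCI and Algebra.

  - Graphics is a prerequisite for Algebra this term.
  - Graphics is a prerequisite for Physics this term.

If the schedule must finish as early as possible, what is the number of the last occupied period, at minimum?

2

The precedence chain requires at least 2 distinct periods.
2 works (last occupied period: period 2): for example Algebra in period 2, HCI in period 1, OS in period 1, Graphics in period 1, Physics in period 2.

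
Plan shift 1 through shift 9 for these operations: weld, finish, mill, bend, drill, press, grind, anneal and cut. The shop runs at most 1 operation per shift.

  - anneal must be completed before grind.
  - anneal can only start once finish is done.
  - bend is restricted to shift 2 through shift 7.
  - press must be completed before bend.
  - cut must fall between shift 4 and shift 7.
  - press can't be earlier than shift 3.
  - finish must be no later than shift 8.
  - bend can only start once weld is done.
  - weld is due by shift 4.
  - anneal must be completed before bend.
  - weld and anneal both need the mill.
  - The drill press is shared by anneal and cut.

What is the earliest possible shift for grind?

Precedence pushes grind to at least shift 3.
grind at shift 3 is achievable: drill in shift 9, press in shift 6, grind in shift 3, mill in shift 8, cut in shift 5, weld in shift 4, anneal in shift 2, bend in shift 7, finish in shift 1.

shift 3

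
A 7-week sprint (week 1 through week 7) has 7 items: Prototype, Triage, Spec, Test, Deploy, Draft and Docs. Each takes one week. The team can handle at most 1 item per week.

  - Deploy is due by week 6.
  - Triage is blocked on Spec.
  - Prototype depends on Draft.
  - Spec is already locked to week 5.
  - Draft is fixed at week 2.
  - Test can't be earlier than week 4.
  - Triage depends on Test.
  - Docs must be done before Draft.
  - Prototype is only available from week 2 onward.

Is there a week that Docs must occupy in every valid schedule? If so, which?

week 1

Downstream work caps Docs at week 1.
So Docs is pinned to week 1.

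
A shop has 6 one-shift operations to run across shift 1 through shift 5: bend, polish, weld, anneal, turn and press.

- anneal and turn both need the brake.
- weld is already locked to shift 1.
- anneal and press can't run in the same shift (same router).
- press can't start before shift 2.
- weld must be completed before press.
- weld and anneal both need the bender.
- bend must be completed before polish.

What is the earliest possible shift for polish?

shift 2

Precedence pushes polish to at least shift 2.
polish at shift 2 is achievable: press in shift 2, polish in shift 2, bend in shift 1, anneal in shift 3, turn in shift 1, weld in shift 1.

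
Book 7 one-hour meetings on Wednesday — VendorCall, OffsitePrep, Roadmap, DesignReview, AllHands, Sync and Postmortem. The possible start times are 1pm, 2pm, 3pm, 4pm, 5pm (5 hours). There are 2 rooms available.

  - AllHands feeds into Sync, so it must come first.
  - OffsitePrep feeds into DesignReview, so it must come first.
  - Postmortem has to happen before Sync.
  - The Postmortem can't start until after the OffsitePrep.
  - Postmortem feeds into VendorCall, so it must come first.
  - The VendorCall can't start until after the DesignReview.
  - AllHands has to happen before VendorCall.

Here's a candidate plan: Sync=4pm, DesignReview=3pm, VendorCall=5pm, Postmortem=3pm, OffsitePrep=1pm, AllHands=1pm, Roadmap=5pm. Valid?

Yes, all constraints hold

The Postmortem can't start until after the OffsitePrep — holds.
AllHands has to happen before VendorCall — holds.
Postmortem has to happen before Sync — holds.
OffsitePrep feeds into DesignReview, so it must come first — holds.
The VendorCall can't start until after the DesignReview — holds.
AllHands feeds into Sync, so it must come first — holds.
Postmortem feeds into VendorCall, so it must come first — holds.
There are 2 rooms available — holds.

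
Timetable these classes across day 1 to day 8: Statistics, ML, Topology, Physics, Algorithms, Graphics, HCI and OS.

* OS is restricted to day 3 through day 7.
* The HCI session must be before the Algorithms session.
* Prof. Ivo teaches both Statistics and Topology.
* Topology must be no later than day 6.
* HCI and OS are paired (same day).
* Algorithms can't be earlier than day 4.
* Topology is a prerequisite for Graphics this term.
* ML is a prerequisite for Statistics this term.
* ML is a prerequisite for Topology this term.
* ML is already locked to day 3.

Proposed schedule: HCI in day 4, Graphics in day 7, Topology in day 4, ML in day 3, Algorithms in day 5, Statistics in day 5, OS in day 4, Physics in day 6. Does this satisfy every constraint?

ML is a prerequisite for Statistics this term — holds.
HCI and OS are paired (same day) — holds.
ML is a prerequisite for Topology this term — holds.
Algorithms can't be earlier than day 4 — holds.
Topology is a prerequisite for Graphics this term — holds.
OS is restricted to day 3 through day 7 — holds.
The HCI session must be before the Algorithms session — holds.
Prof. Ivo teaches both Statistics and Topology — holds.
ML is already locked to day 3 — holds.
Topology must be no later than day 6 — holds.

Valid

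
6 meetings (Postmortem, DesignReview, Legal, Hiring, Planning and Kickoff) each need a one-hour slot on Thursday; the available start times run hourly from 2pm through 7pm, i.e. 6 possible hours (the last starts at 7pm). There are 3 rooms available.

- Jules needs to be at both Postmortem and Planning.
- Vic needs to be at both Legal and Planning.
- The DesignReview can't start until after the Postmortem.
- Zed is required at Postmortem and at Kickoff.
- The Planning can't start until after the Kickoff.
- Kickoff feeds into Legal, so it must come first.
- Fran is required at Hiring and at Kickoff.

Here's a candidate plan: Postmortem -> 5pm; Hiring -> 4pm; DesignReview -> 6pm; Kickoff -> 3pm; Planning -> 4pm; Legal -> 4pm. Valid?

No. Vic needs to be at both Legal and Planning is not satisfied.

Fran is required at Hiring and at Kickoff — holds.
Zed is required at Postmortem and at Kickoff — holds.
Jules needs to be at both Postmortem and Planning — holds.
Kickoff feeds into Legal, so it must come first — holds.
Vic needs to be at both Legal and Planning — violated.
The Planning can't start until after the Kickoff — holds.
There are 3 rooms available — holds.
The DesignReview can't start until after the Postmortem — holds.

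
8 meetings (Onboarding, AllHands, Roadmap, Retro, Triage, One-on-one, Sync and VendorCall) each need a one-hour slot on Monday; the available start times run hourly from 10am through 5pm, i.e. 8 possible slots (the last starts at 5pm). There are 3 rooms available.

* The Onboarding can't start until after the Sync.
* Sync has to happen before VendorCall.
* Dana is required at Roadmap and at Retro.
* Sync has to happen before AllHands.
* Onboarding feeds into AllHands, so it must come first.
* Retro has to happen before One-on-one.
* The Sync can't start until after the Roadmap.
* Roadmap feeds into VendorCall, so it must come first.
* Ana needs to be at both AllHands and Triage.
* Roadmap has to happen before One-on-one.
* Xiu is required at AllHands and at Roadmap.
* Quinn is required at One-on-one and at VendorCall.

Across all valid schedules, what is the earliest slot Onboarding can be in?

Precedence pushes Onboarding to at least 12pm; downstream work caps Onboarding at 4pm.
Onboarding at 12pm is achievable: Retro in 11am; Triage in 10am; VendorCall in 1pm; Roadmap in 10am; Onboarding in 12pm; AllHands in 1pm; Sync in 11am; One-on-one in 12pm.

12pm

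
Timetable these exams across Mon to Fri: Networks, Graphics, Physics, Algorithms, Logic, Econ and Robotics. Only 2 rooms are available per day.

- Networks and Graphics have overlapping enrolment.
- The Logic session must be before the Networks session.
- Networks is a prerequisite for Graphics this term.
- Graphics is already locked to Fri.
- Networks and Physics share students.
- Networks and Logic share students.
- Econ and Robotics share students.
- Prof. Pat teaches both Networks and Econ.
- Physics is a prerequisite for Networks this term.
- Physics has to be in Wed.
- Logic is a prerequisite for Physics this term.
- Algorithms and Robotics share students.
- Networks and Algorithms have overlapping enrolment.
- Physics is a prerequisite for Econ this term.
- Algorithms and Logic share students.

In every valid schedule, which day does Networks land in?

Thu

Physics is fixed at Wed and must come before Networks, so Networks is at least Thu.
Graphics is fixed at Fri and must come after Networks, so Networks is at most Thu.
So Networks must be Thu.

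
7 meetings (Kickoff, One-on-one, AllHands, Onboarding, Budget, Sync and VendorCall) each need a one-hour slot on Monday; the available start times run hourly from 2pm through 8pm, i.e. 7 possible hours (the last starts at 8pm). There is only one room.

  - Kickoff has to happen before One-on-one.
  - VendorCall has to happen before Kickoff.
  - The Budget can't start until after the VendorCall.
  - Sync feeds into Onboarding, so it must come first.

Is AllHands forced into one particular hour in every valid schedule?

No

AllHands can be 2pm (e.g. VendorCall -> 3pm, Sync -> 6pm, Budget -> 8pm, Onboarding -> 7pm, AllHands -> 2pm, Kickoff -> 4pm, One-on-one -> 5pm) or 3pm (e.g. Budget in 8pm; AllHands in 3pm; VendorCall in 2pm; One-on-one in 5pm; Sync in 6pm; Kickoff in 4pm; Onboarding in 7pm).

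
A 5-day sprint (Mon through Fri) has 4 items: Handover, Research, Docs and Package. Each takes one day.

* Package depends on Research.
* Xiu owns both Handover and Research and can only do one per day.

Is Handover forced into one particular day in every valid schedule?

Handover can be Mon (e.g. Package -> Wed, Handover -> Mon, Docs -> Mon, Research -> Tue) or Tue (e.g. Handover=Tue; Package=Tue; Docs=Mon; Research=Mon).

No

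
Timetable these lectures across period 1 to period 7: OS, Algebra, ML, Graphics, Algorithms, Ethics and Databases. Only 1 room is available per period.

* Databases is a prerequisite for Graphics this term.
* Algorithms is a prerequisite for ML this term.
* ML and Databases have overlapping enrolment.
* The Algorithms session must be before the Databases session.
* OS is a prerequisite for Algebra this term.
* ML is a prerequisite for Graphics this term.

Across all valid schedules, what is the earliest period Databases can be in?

Precedence pushes Databases to at least period 2; downstream work caps Databases at period 6.
Databases at period 2 is achievable: Databases in period 2, Ethics in period 7, Algorithms in period 1, Algebra in period 6, OS in period 5, Graphics in period 4, ML in period 3.

period 2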